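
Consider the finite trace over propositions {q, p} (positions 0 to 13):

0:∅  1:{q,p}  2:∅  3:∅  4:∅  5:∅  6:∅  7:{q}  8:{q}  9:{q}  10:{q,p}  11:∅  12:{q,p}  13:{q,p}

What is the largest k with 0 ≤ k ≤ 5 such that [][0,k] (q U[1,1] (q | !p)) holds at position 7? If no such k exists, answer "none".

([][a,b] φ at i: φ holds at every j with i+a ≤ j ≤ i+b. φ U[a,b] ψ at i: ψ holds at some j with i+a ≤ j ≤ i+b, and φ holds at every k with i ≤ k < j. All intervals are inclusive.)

3

(q U[1,1] (q | !p)) must hold from j=7 onward; find where it first fails.
  j=7: holds
  j=8: holds
  j=9: holds
  j=10: holds
  j=11: fails
Holds on [7,10], so largest k = 3.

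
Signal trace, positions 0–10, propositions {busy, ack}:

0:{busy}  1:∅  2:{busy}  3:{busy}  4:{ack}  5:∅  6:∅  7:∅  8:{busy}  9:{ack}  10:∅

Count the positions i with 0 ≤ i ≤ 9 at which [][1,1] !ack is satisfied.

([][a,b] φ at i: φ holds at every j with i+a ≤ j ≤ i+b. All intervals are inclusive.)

Evaluate at each i in [0,9]:
  i=0: ✓ (all of [1,1])
  i=1: ✓ (all of [2,2])
  i=2: ✓ (all of [3,3])
  i=3: ✗ (fails at j=4)
  i=4: ✓ (all of [5,5])
  i=5: ✓ (all of [6,6])
  i=6: ✓ (all of [7,7])
  i=7: ✓ (all of [8,8])
  i=8: ✗ (fails at j=9)
  i=9: ✓ (all of [10,10])
Positions where it holds: {0, 1, 2, 4, 5, 6, 7, 9} → 8.

8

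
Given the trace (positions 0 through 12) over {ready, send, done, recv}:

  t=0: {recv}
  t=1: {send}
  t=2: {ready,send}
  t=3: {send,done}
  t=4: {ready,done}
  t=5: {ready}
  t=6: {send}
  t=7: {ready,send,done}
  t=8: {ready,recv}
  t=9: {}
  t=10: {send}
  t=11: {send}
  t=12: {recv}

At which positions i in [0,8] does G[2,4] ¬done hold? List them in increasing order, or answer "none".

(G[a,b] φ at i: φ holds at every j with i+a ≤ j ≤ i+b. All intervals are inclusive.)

6, 7, 8

Evaluate at each i in [0,8]:
  i=0: ✗ (fails at j=3)
  i=1: ✗ (fails at j=3)
  i=2: ✗ (fails at j=4)
  i=3: ✗ (fails at j=7)
  i=4: ✗ (fails at j=7)
  i=5: ✗ (fails at j=7)
  i=6: ✓ (all of [8,10])
  i=7: ✓ (all of [9,11])
  i=8: ✓ (all of [10,12])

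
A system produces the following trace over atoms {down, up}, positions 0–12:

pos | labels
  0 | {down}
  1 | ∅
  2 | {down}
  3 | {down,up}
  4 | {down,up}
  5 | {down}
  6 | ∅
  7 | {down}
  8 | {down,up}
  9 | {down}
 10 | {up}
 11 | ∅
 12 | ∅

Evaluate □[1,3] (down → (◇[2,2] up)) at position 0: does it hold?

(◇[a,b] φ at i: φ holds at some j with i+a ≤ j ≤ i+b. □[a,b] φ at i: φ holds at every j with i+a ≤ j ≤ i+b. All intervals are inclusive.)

Check (down → (◇[2,2] up)) at every j in [1,3]:
  j=1: antecedent false → ✓
  j=2: antecedent true; consequent holds (witness at 4) → ✓
  j=3: antecedent true; consequent fails (none in [5,5]) → ✗
Fails at j=3 → formula fails.

Does not hold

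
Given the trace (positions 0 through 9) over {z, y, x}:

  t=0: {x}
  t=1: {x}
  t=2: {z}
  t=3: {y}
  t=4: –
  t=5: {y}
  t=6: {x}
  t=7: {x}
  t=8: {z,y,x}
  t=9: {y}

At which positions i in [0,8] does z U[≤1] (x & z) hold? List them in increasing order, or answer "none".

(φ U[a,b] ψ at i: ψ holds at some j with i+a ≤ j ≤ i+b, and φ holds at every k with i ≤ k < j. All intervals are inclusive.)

Evaluate at each i in [0,8]:
  i=0: ✗ (no rhs in [0,1])
  i=1: ✗ (no rhs in [1,2])
  i=2: ✗ (no rhs in [2,3])
  i=3: ✗ (no rhs in [3,4])
  i=4: ✗ (no rhs in [4,5])
  i=5: ✗ (no rhs in [5,6])
  i=6: ✗ (no rhs in [6,7])
  i=7: ✗ (lhs fails at k=7 before rhs at j=8)
  i=8: ✓ (rhs at j=8)

8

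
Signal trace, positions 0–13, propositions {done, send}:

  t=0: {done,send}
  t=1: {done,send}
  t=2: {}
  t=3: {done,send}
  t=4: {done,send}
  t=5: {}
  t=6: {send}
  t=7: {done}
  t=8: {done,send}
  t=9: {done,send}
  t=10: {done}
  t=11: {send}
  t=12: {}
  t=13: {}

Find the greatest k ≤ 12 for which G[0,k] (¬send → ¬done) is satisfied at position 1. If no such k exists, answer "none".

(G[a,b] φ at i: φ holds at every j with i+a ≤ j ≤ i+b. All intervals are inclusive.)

5

(¬send → ¬done) must hold from j=1 onward; find where it first fails.
  j=1: holds
  j=2: holds
  j=3: holds
  j=4: holds
  j=5: holds
  j=6: holds
  j=7: fails
Holds on [1,6], so largest k = 5.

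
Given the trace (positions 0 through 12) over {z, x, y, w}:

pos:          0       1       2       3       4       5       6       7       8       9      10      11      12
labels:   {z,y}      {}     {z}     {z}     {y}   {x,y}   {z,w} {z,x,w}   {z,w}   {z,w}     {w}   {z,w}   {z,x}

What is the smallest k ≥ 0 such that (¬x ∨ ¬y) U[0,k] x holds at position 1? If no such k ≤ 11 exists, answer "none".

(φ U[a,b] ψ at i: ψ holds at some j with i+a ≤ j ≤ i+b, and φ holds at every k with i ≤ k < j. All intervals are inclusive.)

Need earliest j ≥ 1 with x, and (¬x ∨ ¬y) at every k in [1,j-1].
  j=1: rhs fails.
  j=2: rhs fails.
  j=3: rhs fails.
  j=4: rhs fails.
  j=5: rhs holds; lhs holds on [1,4]. k = 4.

4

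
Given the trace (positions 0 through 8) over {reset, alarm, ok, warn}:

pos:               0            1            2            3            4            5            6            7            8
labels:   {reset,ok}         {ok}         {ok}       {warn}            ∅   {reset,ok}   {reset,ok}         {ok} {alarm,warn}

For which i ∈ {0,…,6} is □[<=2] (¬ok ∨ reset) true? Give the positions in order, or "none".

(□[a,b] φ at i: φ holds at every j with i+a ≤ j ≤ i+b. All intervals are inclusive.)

3, 4

Evaluate at each i in [0,6]:
  i=0: ✗ (fails at j=1)
  i=1: ✗ (fails at j=1)
  i=2: ✗ (fails at j=2)
  i=3: ✓ (all of [3,5])
  i=4: ✓ (all of [4,6])
  i=5: ✗ (fails at j=7)
  i=6: ✗ (fails at j=7)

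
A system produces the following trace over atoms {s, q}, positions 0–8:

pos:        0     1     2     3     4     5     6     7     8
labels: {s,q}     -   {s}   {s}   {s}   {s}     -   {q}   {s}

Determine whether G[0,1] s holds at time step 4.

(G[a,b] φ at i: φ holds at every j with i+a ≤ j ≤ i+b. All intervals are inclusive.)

True

Check s at every j in [4,5]:
  j=4: true
  j=5: true
All positions satisfy it → formula holds.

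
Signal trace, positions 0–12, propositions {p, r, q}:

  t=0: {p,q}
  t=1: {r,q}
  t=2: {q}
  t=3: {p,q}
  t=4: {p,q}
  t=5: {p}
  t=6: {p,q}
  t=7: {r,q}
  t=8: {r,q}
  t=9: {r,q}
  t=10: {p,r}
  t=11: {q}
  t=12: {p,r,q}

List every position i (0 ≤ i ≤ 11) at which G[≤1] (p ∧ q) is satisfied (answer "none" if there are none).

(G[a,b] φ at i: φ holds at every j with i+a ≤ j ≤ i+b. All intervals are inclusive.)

Evaluate at each i in [0,11]:
  i=0: ✗ (fails at j=1)
  i=1: ✗ (fails at j=1)
  i=2: ✗ (fails at j=2)
  i=3: ✓ (all of [3,4])
  i=4: ✗ (fails at j=5)
  i=5: ✗ (fails at j=5)
  i=6: ✗ (fails at j=7)
  i=7: ✗ (fails at j=7)
  i=8: ✗ (fails at j=8)
  i=9: ✗ (fails at j=9)
  i=10: ✗ (fails at j=10)
  i=11: ✗ (fails at j=11)

3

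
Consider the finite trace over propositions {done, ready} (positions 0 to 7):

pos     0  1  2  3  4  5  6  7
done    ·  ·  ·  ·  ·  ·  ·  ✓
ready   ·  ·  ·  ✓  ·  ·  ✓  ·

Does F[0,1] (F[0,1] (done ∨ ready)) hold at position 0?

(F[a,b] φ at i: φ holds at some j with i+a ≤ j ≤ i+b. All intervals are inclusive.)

Check F[0,1] (done ∨ ready) at each j in [0,1]:
  j=0: fails (none in [0,1])
  j=1: fails (none in [1,2])
No position in the window satisfies it → formula fails.

Does not hold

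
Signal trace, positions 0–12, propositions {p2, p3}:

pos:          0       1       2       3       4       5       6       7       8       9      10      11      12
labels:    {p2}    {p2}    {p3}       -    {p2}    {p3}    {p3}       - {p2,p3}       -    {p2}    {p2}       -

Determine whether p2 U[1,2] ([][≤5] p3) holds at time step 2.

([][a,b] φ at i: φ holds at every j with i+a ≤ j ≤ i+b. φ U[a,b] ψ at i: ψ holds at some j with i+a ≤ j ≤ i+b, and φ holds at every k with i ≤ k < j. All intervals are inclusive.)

Need some j in [3,4] with [][≤5] p3, and p2 at every k in [2,j-1].
  j=3: [][≤5] p3 — fails at 3.
  j=4: [][≤5] p3 — fails at 4.
No j in the window works → until fails.

Does not hold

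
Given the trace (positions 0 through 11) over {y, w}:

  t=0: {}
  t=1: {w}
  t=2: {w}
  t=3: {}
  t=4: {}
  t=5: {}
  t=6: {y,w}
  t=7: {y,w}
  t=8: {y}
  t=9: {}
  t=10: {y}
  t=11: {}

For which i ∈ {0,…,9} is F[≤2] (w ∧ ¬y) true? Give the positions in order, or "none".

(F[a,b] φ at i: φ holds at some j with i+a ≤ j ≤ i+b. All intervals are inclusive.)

Evaluate at each i in [0,9]:
  i=0: ✓ (witness j=1)
  i=1: ✓ (witness j=1)
  i=2: ✓ (witness j=2)
  i=3: ✗ (none in [3,5])
  i=4: ✗ (none in [4,6])
  i=5: ✗ (none in [5,7])
  i=6: ✗ (none in [6,8])
  i=7: ✗ (none in [7,9])
  i=8: ✗ (none in [8,10])
  i=9: ✗ (none in [9,11])

0, 1, 2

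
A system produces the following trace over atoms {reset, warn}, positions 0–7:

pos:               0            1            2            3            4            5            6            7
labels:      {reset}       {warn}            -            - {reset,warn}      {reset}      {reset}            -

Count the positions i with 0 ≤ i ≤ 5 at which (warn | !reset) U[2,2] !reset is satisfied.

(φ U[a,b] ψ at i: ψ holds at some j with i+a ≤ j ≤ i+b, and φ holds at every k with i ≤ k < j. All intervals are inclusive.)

Evaluate at each i in [0,5]:
  i=0: ✗ (lhs fails at k=0 before rhs at j=2)
  i=1: ✓ (rhs at j=3; lhs holds on [1,2])
  i=2: ✗ (no rhs in [4,4])
  i=3: ✗ (no rhs in [5,5])
  i=4: ✗ (no rhs in [6,6])
  i=5: ✗ (lhs fails at k=5 before rhs at j=7)
Positions where it holds: {1} → 1.

1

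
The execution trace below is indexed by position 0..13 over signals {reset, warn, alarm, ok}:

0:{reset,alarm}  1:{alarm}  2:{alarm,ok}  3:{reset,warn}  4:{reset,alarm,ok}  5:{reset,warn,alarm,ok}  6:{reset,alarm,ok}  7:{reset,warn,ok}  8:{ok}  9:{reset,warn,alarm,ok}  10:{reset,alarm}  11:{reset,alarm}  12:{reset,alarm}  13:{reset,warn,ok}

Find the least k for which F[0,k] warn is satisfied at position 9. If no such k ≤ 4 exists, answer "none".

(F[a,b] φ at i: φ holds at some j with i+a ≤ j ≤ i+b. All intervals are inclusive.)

Scan j = 9,10,… for warn:
  j=9: holds
First hit at j=9, so smallest k = 9-9 = 0.

0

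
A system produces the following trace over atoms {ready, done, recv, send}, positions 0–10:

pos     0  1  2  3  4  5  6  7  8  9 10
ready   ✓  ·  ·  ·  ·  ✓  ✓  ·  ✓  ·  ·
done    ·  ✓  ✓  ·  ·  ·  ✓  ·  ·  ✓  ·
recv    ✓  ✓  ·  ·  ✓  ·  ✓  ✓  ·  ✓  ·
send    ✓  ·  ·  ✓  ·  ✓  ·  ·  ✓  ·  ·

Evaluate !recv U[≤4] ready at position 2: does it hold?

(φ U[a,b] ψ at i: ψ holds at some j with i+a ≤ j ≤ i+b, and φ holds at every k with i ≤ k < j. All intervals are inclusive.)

No

Need some j in [2,6] with ready, and !recv at every k in [2,j-1].
  j=2: ready false.
  j=3: ready false.
  j=4: ready false.
  j=5: ready holds, but !recv fails at k=4 → not this j.
  j=6: ready holds, but !recv fails at k=4 → not this j.
No j in the window works → until fails.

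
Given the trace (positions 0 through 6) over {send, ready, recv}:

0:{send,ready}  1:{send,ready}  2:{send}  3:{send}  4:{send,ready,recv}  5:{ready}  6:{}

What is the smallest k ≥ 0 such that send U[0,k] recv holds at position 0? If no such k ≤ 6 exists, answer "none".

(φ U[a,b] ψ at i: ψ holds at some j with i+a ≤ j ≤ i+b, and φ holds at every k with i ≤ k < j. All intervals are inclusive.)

Need earliest j ≥ 0 with recv, and send at every k in [0,j-1].
  j=0: rhs fails.
  j=1: rhs fails.
  j=2: rhs fails.
  j=3: rhs fails.
  j=4: rhs holds; lhs holds on [0,3]. k = 4.

4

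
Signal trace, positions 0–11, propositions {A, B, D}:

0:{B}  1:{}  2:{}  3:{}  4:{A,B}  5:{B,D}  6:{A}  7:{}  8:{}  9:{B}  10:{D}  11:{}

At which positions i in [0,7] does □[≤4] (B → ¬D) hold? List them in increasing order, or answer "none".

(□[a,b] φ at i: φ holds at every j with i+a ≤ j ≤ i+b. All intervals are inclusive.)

Evaluate at each i in [0,7]:
  i=0: ✓ (all of [0,4])
  i=1: ✗ (fails at j=5)
  i=2: ✗ (fails at j=5)
  i=3: ✗ (fails at j=5)
  i=4: ✗ (fails at j=5)
  i=5: ✗ (fails at j=5)
  i=6: ✓ (all of [6,10])
  i=7: ✓ (all of [7,11])

0, 6, 7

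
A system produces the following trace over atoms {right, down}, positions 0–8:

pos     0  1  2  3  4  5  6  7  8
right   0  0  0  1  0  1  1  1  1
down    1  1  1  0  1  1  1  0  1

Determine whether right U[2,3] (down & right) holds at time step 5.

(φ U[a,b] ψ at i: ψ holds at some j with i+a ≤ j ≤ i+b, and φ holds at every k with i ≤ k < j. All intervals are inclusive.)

Holds

Need some j in [7,8] with (down & right), and right at every k in [5,j-1].
  j=7: (down & right) false.
  j=8: (down & right) holds; right holds at every k in [5,7] → satisfied.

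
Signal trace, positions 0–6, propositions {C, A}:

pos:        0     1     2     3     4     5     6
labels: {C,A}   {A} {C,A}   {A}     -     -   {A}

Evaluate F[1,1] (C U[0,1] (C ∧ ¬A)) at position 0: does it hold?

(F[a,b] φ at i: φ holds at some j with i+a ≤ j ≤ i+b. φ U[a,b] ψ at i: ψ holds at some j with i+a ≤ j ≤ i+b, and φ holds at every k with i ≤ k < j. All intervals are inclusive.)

Check (C U[0,1] (C ∧ ¬A)) at each j in [1,1]:
  j=1: fails
No position in the window satisfies it → formula fails.

False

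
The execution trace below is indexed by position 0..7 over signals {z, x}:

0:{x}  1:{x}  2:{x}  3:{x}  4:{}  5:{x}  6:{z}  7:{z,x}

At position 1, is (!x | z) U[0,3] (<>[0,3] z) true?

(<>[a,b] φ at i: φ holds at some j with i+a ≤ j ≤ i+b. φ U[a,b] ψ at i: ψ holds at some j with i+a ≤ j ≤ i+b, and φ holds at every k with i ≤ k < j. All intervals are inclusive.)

False

Need some j in [1,4] with <>[0,3] z, and (!x | z) at every k in [1,j-1].
  j=1: <>[0,3] z — fails (none in [1,4]).
  j=2: <>[0,3] z — fails (none in [2,5]).
  j=3: <>[0,3] z holds, but (!x | z) fails at k=1 → not this j.
  j=4: <>[0,3] z holds, but (!x | z) fails at k=1 → not this j.
No j in the window works → until fails.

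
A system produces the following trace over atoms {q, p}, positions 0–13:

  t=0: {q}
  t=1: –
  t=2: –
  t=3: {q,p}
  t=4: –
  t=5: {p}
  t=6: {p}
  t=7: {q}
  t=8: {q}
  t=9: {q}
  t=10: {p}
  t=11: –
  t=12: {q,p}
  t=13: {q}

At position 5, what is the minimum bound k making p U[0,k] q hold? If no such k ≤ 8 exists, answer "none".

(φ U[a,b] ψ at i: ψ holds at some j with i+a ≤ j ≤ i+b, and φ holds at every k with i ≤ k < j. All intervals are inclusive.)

Need earliest j ≥ 5 with q, and p at every k in [5,j-1].
  j=5: rhs fails.
  j=6: rhs fails.
  j=7: rhs holds; lhs holds on [5,6]. k = 2.

2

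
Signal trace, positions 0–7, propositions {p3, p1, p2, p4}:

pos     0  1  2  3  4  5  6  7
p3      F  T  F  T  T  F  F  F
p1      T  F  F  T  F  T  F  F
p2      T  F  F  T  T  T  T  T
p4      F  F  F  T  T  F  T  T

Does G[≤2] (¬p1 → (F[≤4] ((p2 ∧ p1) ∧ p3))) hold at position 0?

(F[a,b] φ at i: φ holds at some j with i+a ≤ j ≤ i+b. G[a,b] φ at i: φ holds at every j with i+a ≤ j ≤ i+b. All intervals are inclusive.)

Check (¬p1 → (F[≤4] ((p2 ∧ p1) ∧ p3))) at every j in [0,2]:
  j=0: antecedent false → ✓
  j=1: antecedent true; consequent holds (witness at 3) → ✓
  j=2: antecedent true; consequent holds (witness at 3) → ✓
All positions satisfy it → formula holds.

Yes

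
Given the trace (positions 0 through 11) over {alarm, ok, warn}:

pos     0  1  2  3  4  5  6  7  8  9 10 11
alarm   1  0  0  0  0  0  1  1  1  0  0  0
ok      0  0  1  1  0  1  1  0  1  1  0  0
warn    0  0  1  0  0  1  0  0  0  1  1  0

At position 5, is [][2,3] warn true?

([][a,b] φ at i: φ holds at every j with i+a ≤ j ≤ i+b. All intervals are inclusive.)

Check warn at every j in [7,8]:
  j=7: false
  j=8: false
Fails at j=7 → formula fails.

No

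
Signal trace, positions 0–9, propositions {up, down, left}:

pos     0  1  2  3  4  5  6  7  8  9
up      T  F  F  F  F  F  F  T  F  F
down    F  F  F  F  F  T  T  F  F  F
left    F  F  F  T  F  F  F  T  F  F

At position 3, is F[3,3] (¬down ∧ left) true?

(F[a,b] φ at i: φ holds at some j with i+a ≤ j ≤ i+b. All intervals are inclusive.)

Check (¬down ∧ left) at each j in [6,6]:
  j=6: false
No position in the window satisfies it → formula fails.

Does not hold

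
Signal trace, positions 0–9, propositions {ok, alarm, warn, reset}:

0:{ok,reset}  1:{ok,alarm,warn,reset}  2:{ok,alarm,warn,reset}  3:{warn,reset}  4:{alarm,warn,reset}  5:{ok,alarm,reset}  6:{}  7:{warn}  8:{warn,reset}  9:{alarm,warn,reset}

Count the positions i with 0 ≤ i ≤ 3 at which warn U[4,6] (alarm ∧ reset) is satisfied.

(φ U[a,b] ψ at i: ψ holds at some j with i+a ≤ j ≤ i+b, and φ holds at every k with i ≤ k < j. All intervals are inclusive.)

Evaluate at each i in [0,3]:
  i=0: ✗ (lhs fails at k=0 before rhs at j=4)
  i=1: ✓ (rhs at j=5; lhs holds on [1,4])
  i=2: ✗ (no rhs in [6,8])
  i=3: ✗ (lhs fails at k=5 before rhs at j=9)
Positions where it holds: {1} → 1.

1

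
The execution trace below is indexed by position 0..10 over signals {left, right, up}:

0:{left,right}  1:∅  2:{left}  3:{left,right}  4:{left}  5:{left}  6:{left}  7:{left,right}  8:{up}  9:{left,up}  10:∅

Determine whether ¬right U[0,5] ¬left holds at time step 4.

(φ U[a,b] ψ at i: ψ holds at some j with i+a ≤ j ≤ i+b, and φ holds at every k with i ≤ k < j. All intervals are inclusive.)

False

Need some j in [4,9] with ¬left, and ¬right at every k in [4,j-1].
  j=4: ¬left false.
  j=5: ¬left false.
  j=6: ¬left false.
  j=7: ¬left false.
  j=8: ¬left holds, but ¬right fails at k=7 → not this j.
  j=9: ¬left false.
No j in the window works → until fails.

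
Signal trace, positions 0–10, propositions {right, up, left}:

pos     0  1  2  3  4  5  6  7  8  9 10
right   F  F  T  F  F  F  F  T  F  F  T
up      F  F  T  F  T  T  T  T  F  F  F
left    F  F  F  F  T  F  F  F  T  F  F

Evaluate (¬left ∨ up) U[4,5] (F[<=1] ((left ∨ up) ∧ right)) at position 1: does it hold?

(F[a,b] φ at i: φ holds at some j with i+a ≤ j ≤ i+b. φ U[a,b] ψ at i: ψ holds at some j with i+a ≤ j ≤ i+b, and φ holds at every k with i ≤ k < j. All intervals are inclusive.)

Yes

Need some j in [5,6] with F[<=1] ((left ∨ up) ∧ right), and (¬left ∨ up) at every k in [1,j-1].
  j=5: F[<=1] ((left ∨ up) ∧ right) — fails (none in [5,6]).
  j=6: F[<=1] ((left ∨ up) ∧ right) holds; (¬left ∨ up) holds at every k in [1,5] → satisfied.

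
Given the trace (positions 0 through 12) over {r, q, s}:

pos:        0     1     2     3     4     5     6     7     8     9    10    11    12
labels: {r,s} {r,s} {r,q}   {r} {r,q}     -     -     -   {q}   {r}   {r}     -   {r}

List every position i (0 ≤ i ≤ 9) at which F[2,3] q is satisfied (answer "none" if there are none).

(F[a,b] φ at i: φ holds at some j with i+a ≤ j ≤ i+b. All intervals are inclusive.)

Evaluate at each i in [0,9]:
  i=0: ✓ (witness j=2)
  i=1: ✓ (witness j=4)
  i=2: ✓ (witness j=4)
  i=3: ✗ (none in [5,6])
  i=4: ✗ (none in [6,7])
  i=5: ✓ (witness j=8)
  i=6: ✓ (witness j=8)
  i=7: ✗ (none in [9,10])
  i=8: ✗ (none in [10,11])
  i=9: ✗ (none in [11,12])

0, 1, 2, 5, 6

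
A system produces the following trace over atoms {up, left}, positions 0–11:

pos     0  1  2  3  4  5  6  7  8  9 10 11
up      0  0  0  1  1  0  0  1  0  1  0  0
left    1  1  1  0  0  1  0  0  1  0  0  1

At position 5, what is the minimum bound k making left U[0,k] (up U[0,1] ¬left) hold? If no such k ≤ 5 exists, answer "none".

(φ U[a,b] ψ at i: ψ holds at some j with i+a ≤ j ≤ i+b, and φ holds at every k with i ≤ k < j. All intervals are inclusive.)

Need earliest j ≥ 5 with (up U[0,1] ¬left), and left at every k in [5,j-1].
  j=5: rhs fails.
  j=6: rhs holds; lhs holds on [5,5]. k = 1.

1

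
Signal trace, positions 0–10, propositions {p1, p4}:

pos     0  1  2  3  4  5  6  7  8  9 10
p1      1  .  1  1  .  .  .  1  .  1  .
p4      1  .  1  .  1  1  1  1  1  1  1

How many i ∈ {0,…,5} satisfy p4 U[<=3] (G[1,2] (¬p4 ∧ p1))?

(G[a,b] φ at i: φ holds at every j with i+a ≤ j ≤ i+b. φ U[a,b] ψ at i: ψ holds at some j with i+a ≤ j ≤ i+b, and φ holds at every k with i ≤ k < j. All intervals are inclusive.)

Evaluate at each i in [0,5]:
  i=0: ✗ (no rhs in [0,3])
  i=1: ✗ (no rhs in [1,4])
  i=2: ✗ (no rhs in [2,5])
  i=3: ✗ (no rhs in [3,6])
  i=4: ✗ (no rhs in [4,7])
  i=5: ✗ (no rhs in [5,8])
Positions where it holds: {} → 0.

0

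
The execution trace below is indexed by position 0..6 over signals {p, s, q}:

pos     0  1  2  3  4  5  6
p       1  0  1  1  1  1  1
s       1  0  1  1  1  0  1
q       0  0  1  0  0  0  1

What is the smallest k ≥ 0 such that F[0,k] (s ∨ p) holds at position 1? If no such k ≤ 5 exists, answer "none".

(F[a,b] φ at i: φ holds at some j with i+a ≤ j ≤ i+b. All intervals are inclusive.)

Scan j = 1,2,… for (s ∨ p):
  j=1: fails
  j=2: holds
First hit at j=2, so smallest k = 2-1 = 1.

1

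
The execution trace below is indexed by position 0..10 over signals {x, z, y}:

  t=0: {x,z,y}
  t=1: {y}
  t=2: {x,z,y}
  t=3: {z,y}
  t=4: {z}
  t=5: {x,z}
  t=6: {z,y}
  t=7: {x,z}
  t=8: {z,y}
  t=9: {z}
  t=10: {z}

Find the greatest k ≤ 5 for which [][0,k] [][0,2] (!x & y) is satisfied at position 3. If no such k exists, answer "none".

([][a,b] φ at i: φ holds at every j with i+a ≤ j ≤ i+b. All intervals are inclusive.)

[][0,2] (!x & y) must hold from j=3 onward; find where it first fails.
  j=3: fails → no k works.

none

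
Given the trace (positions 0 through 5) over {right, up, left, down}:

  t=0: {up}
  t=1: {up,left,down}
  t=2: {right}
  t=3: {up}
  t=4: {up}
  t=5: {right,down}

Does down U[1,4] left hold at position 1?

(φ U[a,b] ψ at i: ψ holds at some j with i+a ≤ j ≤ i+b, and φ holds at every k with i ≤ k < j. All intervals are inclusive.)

Need some j in [2,5] with left, and down at every k in [1,j-1].
  j=2: left false.
  j=3: left false.
  j=4: left false.
  j=5: left false.
No j in the window works → until fails.

No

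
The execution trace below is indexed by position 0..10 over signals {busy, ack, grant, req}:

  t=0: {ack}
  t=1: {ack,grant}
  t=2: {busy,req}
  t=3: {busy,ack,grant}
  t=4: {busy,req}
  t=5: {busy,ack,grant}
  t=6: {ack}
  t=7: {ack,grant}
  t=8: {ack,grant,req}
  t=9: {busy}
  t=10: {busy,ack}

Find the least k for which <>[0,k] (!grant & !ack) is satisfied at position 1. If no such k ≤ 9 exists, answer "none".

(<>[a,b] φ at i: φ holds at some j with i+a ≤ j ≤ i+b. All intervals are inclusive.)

Scan j = 1,2,… for (!grant & !ack):
  j=1: fails
  j=2: holds
First hit at j=2, so smallest k = 2-1 = 1.

1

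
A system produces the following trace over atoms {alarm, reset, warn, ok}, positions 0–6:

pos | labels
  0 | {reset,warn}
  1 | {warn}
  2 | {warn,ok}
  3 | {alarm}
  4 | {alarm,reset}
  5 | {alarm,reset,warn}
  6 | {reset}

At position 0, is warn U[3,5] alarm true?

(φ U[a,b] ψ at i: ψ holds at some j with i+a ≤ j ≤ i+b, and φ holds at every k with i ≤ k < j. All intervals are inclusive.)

Yes

Need some j in [3,5] with alarm, and warn at every k in [0,j-1].
  j=3: alarm holds; warn holds at every k in [0,2] → satisfied.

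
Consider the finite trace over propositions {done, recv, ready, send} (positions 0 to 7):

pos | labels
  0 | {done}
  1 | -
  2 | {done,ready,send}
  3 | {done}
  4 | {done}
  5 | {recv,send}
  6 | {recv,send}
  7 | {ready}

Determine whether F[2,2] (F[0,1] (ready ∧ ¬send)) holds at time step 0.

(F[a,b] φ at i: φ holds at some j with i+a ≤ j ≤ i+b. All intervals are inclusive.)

Check F[0,1] (ready ∧ ¬send) at each j in [2,2]:
  j=2: fails (none in [2,3])
No position in the window satisfies it → formula fails.

False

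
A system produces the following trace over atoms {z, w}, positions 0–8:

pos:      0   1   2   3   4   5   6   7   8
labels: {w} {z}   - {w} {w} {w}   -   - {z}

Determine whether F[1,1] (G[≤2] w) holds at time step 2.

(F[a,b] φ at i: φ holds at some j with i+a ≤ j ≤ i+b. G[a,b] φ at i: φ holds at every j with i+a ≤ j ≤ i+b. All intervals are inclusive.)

Yes

Check G[≤2] w at each j in [3,3]:
  j=3: holds on [3,5]
Found at j=3 → formula holds.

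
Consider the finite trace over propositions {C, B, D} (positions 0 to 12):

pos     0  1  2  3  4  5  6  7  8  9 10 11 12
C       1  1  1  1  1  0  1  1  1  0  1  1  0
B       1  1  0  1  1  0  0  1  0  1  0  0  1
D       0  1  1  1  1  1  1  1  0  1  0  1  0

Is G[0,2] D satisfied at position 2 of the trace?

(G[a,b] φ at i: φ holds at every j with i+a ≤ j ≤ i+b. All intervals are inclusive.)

Check D at every j in [2,4]:
  j=2: true
  j=3: true
  j=4: true
All positions satisfy it → formula holds.

Yes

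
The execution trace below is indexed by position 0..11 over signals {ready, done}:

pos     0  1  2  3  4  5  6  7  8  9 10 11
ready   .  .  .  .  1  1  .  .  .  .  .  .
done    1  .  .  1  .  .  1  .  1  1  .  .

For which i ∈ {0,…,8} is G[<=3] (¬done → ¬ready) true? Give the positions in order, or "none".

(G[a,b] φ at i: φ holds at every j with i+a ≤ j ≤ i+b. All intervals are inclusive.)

Evaluate at each i in [0,8]:
  i=0: ✓ (all of [0,3])
  i=1: ✗ (fails at j=4)
  i=2: ✗ (fails at j=4)
  i=3: ✗ (fails at j=4)
  i=4: ✗ (fails at j=4)
  i=5: ✗ (fails at j=5)
  i=6: ✓ (all of [6,9])
  i=7: ✓ (all of [7,10])
  i=8: ✓ (all of [8,11])

0, 6, 7, 8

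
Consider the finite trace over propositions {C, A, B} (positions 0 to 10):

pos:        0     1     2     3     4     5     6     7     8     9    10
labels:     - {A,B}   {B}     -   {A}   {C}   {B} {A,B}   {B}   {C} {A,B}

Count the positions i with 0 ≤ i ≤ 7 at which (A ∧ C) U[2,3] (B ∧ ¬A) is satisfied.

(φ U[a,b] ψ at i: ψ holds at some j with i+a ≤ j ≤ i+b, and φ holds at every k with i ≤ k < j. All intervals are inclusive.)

0

Evaluate at each i in [0,7]:
  i=0: ✗ (lhs fails at k=0 before rhs at j=2)
  i=1: ✗ (no rhs in [3,4])
  i=2: ✗ (no rhs in [4,5])
  i=3: ✗ (lhs fails at k=3 before rhs at j=6)
  i=4: ✗ (lhs fails at k=4 before rhs at j=6)
  i=5: ✗ (lhs fails at k=5 before rhs at j=8)
  i=6: ✗ (lhs fails at k=6 before rhs at j=8)
  i=7: ✗ (no rhs in [9,10])
Positions where it holds: {} → 0.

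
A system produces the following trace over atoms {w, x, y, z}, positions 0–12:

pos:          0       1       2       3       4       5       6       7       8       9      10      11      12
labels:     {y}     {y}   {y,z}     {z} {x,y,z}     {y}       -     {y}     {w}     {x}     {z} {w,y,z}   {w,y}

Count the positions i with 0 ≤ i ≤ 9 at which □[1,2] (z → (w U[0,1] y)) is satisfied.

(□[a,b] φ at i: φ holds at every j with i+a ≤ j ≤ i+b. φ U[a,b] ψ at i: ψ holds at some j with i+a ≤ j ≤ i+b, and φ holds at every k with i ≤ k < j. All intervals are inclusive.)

Evaluate at each i in [0,9]:
  i=0: ✓ (all of [1,2])
  i=1: ✗ (fails at j=3)
  i=2: ✗ (fails at j=3)
  i=3: ✓ (all of [4,5])
  i=4: ✓ (all of [5,6])
  i=5: ✓ (all of [6,7])
  i=6: ✓ (all of [7,8])
  i=7: ✓ (all of [8,9])
  i=8: ✗ (fails at j=10)
  i=9: ✗ (fails at j=10)
Positions where it holds: {0, 3, 4, 5, 6, 7} → 6.

6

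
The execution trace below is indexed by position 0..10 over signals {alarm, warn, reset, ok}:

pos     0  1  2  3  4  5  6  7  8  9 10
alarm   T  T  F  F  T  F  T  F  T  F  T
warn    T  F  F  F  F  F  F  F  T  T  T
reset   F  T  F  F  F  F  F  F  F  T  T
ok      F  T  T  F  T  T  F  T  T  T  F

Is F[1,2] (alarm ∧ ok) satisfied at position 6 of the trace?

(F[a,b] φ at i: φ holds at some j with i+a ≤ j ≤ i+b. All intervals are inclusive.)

Check (alarm ∧ ok) at each j in [7,8]:
  j=7: false
  j=8: true
Found at j=8 → formula holds.

True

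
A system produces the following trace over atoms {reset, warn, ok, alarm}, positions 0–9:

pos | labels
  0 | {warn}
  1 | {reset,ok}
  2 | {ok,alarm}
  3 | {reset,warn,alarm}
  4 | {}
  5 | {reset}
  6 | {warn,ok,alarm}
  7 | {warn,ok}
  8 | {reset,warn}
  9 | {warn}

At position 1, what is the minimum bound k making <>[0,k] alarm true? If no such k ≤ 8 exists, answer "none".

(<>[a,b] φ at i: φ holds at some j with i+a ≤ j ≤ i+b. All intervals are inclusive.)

Scan j = 1,2,… for alarm:
  j=1: fails
  j=2: holds
First hit at j=2, so smallest k = 2-1 = 1.

1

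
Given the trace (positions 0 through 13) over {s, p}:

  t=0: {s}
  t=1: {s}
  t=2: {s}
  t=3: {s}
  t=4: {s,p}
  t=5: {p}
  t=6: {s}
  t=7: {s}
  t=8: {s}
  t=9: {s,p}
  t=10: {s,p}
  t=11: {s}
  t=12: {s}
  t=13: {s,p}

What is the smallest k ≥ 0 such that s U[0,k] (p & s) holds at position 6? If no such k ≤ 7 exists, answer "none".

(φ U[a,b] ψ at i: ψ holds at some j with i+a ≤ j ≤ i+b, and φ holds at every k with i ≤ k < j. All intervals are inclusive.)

Need earliest j ≥ 6 with (p & s), and s at every k in [6,j-1].
  j=6: rhs fails.
  j=7: rhs fails.
  j=8: rhs fails.
  j=9: rhs holds; lhs holds on [6,8]. k = 3.

3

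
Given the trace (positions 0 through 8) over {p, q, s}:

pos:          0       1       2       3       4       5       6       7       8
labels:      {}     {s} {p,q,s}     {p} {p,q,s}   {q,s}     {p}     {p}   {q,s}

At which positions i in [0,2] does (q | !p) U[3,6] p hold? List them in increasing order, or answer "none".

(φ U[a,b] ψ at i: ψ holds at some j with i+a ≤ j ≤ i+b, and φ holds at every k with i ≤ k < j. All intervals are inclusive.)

Evaluate at each i in [0,2]:
  i=0: ✓ (rhs at j=3; lhs holds on [0,2])
  i=1: ✗ (lhs fails at k=3 before rhs at j=4)
  i=2: ✗ (lhs fails at k=3 before rhs at j=6)

0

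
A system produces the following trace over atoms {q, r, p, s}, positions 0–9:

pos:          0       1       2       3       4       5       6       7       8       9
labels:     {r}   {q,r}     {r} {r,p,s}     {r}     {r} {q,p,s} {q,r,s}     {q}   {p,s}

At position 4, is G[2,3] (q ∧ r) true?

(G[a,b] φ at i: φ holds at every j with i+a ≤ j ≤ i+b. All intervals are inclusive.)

Does not hold

Check (q ∧ r) at every j in [6,7]:
  j=6: false
  j=7: true
Fails at j=6 → formula fails.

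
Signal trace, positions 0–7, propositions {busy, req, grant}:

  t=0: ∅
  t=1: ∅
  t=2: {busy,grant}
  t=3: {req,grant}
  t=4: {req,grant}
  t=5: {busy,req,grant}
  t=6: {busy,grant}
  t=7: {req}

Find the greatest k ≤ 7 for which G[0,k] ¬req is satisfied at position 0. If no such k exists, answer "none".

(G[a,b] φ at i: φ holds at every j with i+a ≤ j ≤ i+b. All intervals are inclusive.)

2

¬req must hold from j=0 onward; find where it first fails.
  j=0: holds
  j=1: holds
  j=2: holds
  j=3: fails
Holds on [0,2], so largest k = 2.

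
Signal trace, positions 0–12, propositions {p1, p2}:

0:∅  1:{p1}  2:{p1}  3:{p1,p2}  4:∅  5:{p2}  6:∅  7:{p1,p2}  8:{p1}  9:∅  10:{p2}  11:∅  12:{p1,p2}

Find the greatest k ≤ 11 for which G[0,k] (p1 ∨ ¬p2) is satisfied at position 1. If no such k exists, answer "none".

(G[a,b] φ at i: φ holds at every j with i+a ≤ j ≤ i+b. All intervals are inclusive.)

(p1 ∨ ¬p2) must hold from j=1 onward; find where it first fails.
  j=1: holds
  j=2: holds
  j=3: holds
  j=4: holds
  j=5: fails
Holds on [1,4], so largest k = 3.

3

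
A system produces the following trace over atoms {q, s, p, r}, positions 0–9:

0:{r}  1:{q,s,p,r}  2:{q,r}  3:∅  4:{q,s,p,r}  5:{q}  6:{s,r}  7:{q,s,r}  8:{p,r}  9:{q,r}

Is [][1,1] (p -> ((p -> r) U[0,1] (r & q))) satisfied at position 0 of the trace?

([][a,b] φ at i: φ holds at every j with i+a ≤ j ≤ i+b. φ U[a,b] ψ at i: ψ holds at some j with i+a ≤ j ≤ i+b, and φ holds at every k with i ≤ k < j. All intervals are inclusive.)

Check (p -> ((p -> r) U[0,1] (r & q))) at every j in [1,1]:
  j=1: antecedent true; consequent holds → ✓
All positions satisfy it → formula holds.

Yes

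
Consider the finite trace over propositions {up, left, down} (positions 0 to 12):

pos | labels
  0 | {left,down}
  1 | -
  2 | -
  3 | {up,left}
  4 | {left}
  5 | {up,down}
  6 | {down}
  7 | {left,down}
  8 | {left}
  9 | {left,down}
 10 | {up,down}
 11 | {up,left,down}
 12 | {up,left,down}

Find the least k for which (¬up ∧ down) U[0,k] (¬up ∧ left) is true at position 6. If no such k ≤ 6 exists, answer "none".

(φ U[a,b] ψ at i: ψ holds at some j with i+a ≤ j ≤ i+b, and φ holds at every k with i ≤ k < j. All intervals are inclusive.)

1

Need earliest j ≥ 6 with (¬up ∧ left), and (¬up ∧ down) at every k in [6,j-1].
  j=6: rhs fails.
  j=7: rhs holds; lhs holds on [6,6]. k = 1.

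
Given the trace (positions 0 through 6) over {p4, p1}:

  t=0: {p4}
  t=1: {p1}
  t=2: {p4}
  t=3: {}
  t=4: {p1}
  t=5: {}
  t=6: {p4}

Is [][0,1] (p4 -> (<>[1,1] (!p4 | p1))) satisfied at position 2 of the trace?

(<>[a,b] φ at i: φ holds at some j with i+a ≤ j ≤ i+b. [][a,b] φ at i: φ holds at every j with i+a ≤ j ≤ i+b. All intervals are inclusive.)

Check (p4 -> (<>[1,1] (!p4 | p1))) at every j in [2,3]:
  j=2: antecedent true; consequent holds (witness at 3) → ✓
  j=3: antecedent false → ✓
All positions satisfy it → formula holds.

Holds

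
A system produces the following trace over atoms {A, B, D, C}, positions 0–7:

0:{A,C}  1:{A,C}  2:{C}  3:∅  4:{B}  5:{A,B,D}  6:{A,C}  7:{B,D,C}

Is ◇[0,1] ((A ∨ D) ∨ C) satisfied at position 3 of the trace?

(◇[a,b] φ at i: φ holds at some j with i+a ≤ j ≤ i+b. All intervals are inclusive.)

False

Check ((A ∨ D) ∨ C) at each j in [3,4]:
  j=3: false
  j=4: false
No position in the window satisfies it → formula fails.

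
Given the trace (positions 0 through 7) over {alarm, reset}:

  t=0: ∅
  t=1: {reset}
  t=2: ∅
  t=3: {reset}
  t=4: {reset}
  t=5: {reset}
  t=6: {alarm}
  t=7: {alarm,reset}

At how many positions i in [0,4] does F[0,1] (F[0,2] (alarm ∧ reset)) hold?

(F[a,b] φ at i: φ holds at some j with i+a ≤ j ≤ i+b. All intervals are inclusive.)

Evaluate at each i in [0,4]:
  i=0: ✗ (none in [0,1])
  i=1: ✗ (none in [1,2])
  i=2: ✗ (none in [2,3])
  i=3: ✗ (none in [3,4])
  i=4: ✓ (witness j=5)
Positions where it holds: {4} → 1.

1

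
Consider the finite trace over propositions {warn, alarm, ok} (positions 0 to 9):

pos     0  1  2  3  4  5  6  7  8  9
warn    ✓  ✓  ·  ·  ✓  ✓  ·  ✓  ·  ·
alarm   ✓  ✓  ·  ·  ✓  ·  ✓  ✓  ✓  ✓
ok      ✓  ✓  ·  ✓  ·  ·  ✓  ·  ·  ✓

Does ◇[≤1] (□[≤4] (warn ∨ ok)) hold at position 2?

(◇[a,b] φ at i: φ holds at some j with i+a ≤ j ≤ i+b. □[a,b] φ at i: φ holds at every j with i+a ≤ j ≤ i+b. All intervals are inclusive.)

Yes

Check □[≤4] (warn ∨ ok) at each j in [2,3]:
  j=2: fails at 2
  j=3: holds on [3,7]
Found at j=3 → formula holds.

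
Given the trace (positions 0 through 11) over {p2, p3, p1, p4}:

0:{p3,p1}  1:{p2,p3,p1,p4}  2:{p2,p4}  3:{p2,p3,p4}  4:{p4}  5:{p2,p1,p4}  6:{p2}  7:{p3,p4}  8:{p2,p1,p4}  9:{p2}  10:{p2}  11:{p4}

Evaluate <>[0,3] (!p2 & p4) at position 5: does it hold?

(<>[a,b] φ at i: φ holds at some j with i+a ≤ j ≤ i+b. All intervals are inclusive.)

Yes

Check (!p2 & p4) at each j in [5,8]:
  j=5: false
  j=6: false
  j=7: true
  j=8: false
Found at j=7 → formula holds.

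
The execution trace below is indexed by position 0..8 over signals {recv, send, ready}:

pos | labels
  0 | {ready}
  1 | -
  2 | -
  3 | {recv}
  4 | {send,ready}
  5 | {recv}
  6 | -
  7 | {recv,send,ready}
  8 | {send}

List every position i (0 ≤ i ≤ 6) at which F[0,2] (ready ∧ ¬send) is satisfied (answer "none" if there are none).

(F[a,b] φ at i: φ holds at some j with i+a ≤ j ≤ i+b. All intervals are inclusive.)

Evaluate at each i in [0,6]:
  i=0: ✓ (witness j=0)
  i=1: ✗ (none in [1,3])
  i=2: ✗ (none in [2,4])
  i=3: ✗ (none in [3,5])
  i=4: ✗ (none in [4,6])
  i=5: ✗ (none in [5,7])
  i=6: ✗ (none in [6,8])

0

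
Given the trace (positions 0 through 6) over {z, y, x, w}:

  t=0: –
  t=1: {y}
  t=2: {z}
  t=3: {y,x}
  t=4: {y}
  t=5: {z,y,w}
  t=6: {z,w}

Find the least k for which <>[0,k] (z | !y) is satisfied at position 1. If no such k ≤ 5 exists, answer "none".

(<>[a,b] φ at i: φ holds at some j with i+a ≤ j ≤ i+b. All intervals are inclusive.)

Scan j = 1,2,… for (z | !y):
  j=1: fails
  j=2: holds
First hit at j=2, so smallest k = 2-1 = 1.

1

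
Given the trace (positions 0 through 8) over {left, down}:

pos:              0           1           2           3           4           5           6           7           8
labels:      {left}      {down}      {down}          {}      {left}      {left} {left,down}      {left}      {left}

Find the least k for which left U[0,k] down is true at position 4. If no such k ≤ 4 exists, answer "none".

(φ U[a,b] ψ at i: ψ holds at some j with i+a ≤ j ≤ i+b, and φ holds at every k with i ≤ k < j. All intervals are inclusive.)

Need earliest j ≥ 4 with down, and left at every k in [4,j-1].
  j=4: rhs fails.
  j=5: rhs fails.
  j=6: rhs holds; lhs holds on [4,5]. k = 2.

2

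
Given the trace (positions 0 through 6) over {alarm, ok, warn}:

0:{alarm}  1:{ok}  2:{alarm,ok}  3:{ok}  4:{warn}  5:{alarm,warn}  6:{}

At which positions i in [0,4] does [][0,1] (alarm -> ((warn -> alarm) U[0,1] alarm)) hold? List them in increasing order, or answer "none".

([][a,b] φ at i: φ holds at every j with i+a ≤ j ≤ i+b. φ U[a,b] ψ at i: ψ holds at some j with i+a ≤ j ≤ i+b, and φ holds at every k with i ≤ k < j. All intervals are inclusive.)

Evaluate at each i in [0,4]:
  i=0: ✓ (all of [0,1])
  i=1: ✓ (all of [1,2])
  i=2: ✓ (all of [2,3])
  i=3: ✓ (all of [3,4])
  i=4: ✓ (all of [4,5])

0, 1, 2, 3, 4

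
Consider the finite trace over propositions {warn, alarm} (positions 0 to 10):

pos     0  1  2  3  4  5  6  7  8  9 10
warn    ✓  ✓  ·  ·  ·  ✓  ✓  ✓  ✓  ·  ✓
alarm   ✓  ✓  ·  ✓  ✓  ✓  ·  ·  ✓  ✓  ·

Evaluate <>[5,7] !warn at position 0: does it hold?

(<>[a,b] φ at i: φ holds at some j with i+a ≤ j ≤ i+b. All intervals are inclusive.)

No

Check !warn at each j in [5,7]:
  j=5: false
  j=6: false
  j=7: false
No position in the window satisfies it → formula fails.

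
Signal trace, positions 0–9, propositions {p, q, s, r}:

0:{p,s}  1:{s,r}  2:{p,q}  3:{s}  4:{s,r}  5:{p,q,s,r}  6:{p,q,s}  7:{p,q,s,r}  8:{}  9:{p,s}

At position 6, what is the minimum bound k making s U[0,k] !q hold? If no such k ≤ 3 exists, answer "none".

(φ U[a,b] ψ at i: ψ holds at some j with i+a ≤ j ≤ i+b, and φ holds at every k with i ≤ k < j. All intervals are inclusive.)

2

Need earliest j ≥ 6 with !q, and s at every k in [6,j-1].
  j=6: rhs fails.
  j=7: rhs fails.
  j=8: rhs holds; lhs holds on [6,7]. k = 2.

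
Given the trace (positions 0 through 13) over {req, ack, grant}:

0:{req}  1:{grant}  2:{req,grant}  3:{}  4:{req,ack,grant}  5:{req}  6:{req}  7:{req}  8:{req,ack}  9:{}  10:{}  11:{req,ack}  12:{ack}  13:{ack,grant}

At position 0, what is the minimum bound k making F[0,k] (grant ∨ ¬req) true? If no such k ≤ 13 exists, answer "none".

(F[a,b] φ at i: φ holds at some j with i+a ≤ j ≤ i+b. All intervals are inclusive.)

1

Scan j = 0,1,… for (grant ∨ ¬req):
  j=0: fails
  j=1: holds
First hit at j=1, so smallest k = 1-0 = 1.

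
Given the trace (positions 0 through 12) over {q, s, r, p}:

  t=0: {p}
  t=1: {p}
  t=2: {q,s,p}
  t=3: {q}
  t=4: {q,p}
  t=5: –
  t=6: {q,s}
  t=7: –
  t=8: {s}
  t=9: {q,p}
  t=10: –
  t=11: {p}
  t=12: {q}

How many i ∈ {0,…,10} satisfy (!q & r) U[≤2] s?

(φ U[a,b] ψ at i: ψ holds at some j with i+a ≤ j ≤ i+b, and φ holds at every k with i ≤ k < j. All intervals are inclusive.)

3

Evaluate at each i in [0,10]:
  i=0: ✗ (lhs fails at k=0 before rhs at j=2)
  i=1: ✗ (lhs fails at k=1 before rhs at j=2)
  i=2: ✓ (rhs at j=2)
  i=3: ✗ (no rhs in [3,5])
  i=4: ✗ (lhs fails at k=4 before rhs at j=6)
  i=5: ✗ (lhs fails at k=5 before rhs at j=6)
  i=6: ✓ (rhs at j=6)
  i=7: ✗ (lhs fails at k=7 before rhs at j=8)
  i=8: ✓ (rhs at j=8)
  i=9: ✗ (no rhs in [9,11])
  i=10: ✗ (no rhs in [10,12])
Positions where it holds: {2, 6, 8} → 3.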